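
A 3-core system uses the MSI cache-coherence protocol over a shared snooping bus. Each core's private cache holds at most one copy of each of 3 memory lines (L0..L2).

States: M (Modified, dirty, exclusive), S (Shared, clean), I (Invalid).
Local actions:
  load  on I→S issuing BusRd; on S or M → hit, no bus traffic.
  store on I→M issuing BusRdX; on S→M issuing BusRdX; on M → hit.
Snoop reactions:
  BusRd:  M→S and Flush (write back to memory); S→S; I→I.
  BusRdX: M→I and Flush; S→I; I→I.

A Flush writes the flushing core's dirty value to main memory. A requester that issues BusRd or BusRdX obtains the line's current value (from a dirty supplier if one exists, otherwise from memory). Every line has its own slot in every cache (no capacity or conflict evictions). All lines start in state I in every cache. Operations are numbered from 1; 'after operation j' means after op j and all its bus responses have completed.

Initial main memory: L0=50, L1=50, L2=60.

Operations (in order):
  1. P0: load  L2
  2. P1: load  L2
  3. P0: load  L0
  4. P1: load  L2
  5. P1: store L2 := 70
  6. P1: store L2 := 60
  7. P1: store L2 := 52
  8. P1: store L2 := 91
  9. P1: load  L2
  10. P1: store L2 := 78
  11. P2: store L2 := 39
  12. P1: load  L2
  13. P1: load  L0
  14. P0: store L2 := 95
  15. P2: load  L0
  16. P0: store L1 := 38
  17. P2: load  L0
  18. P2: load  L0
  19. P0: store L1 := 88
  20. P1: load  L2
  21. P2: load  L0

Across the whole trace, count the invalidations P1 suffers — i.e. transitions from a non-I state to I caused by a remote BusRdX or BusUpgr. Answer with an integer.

invalidations = 2

  op1 P0: load  L2 → S/I/I on L2; bus BusRd; mem=60
  op2 P1: load  L2 → S/S/I on L2; bus BusRd; mem=60
  op3 P0: load  L0 → S/I/I on L0; bus BusRd; mem=50
  op4 P1: load  L2 → S/S/I on L2; bus (none); mem=60
  op5 P1: store L2 := 70 → I/M/I on L2; bus BusRdX; mem=60
  op6 P1: store L2 := 60 → I/M/I on L2; bus (none); mem=60
  op7 P1: store L2 := 52 → I/M/I on L2; bus (none); mem=60
  op8 P1: store L2 := 91 → I/M/I on L2; bus (none); mem=60
  op9 P1: load  L2 → I/M/I on L2; bus (none); mem=60
  op10 P1: store L2 := 78 → I/M/I on L2; bus (none); mem=60
  op11 P2: store L2 := 39 → I/I/M on L2; bus BusRdX Flush; mem=78
  op12 P1: load  L2 → I/S/S on L2; bus BusRd Flush; mem=39
  op13 P1: load  L0 → S/S/I on L0; bus BusRd; mem=50
  op14 P0: store L2 := 95 → M/I/I on L2; bus BusRdX; mem=39
  op15 P2: load  L0 → S/S/S on L0; bus BusRd; mem=50
  op16 P0: store L1 := 38 → M/I/I on L1; bus BusRdX; mem=50
  op17 P2: load  L0 → S/S/S on L0; bus (none); mem=50
  op18 P2: load  L0 → S/S/S on L0; bus (none); mem=50
  op19 P0: store L1 := 88 → M/I/I on L1; bus (none); mem=50
  op20 P1: load  L2 → S/S/I on L2; bus BusRd Flush; mem=95
  op21 P2: load  L0 → S/S/S on L0; bus (none); mem=50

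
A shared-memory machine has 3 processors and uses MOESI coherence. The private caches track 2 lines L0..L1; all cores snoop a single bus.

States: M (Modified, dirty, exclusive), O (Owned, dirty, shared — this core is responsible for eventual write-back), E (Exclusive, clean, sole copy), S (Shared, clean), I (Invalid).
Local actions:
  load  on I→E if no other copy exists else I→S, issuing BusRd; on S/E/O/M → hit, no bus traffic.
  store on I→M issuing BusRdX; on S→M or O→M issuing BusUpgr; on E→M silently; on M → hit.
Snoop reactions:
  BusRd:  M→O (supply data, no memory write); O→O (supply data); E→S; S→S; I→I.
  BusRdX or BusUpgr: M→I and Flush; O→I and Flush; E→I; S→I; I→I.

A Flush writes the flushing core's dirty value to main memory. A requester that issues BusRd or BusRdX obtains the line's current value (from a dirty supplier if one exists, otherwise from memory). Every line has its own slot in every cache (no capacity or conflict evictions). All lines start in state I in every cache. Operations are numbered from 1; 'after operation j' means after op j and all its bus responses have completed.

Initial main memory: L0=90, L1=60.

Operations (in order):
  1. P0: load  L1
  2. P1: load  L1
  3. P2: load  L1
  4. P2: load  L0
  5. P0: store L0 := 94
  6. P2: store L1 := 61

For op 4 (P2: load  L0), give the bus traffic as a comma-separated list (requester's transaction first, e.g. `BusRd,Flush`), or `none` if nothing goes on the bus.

bus = BusRd

step 1: P0: load  L1  ⟶  EII  (L1)  txn=BusRd  M[L1]=60
step 2: P1: load  L1  ⟶  SSI  (L1)  txn=BusRd  M[L1]=60
step 3: P2: load  L1  ⟶  SSS  (L1)  txn=BusRd  M[L1]=60
step 4: P2: load  L0  ⟶  IIE  (L0)  txn=BusRd  M[L0]=90
step 5: P0: store L0 := 94  ⟶  MII  (L0)  txn=BusRdX  M[L0]=90
step 6: P2: store L1 := 61  ⟶  IIM  (L1)  txn=BusUpgr  M[L1]=60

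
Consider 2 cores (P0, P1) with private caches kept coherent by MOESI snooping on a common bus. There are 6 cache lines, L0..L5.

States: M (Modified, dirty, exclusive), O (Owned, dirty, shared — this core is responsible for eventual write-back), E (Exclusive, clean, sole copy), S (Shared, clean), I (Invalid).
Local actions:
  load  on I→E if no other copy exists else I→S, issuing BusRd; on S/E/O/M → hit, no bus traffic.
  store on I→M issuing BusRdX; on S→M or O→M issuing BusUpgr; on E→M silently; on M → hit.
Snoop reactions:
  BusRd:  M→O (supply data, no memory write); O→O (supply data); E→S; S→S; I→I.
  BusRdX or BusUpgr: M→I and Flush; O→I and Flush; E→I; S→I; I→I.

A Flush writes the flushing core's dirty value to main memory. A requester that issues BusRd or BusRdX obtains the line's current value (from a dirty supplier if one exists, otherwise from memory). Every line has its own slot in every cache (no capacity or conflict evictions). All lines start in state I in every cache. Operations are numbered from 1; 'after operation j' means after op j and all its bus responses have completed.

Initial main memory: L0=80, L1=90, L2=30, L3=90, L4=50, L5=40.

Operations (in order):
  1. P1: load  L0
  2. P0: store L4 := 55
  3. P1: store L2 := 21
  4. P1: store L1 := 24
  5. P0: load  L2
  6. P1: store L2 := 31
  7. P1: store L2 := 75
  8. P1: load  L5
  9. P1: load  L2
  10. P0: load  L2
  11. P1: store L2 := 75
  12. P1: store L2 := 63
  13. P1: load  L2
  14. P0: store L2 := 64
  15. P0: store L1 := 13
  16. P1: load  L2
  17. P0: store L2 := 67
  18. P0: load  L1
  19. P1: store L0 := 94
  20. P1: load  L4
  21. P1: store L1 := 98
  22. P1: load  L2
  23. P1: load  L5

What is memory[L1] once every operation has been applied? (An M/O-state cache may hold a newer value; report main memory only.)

  op1 P1: load  L0 → I/E on L0; bus BusRd; mem=80
  op2 P0: store L4 := 55 → M/I on L4; bus BusRdX; mem=50
  op3 P1: store L2 := 21 → I/M on L2; bus BusRdX; mem=30
  op4 P1: store L1 := 24 → I/M on L1; bus BusRdX; mem=90
  op5 P0: load  L2 → S/O on L2; bus BusRd; mem=30
  op6 P1: store L2 := 31 → I/M on L2; bus BusUpgr; mem=30
  op7 P1: store L2 := 75 → I/M on L2; bus (none); mem=30
  op8 P1: load  L5 → I/E on L5; bus BusRd; mem=40
  op9 P1: load  L2 → I/M on L2; bus (none); mem=30
  op10 P0: load  L2 → S/O on L2; bus BusRd; mem=30
  op11 P1: store L2 := 75 → I/M on L2; bus BusUpgr; mem=30
  op12 P1: store L2 := 63 → I/M on L2; bus (none); mem=30
  op13 P1: load  L2 → I/M on L2; bus (none); mem=30
  op14 P0: store L2 := 64 → M/I on L2; bus BusRdX Flush; mem=63
  op15 P0: store L1 := 13 → M/I on L1; bus BusRdX Flush; mem=24
  op16 P1: load  L2 → O/S on L2; bus BusRd; mem=63
  op17 P0: store L2 := 67 → M/I on L2; bus BusUpgr; mem=63
  op18 P0: load  L1 → M/I on L1; bus (none); mem=24
  op19 P1: store L0 := 94 → I/M on L0; bus (none); mem=80
  op20 P1: load  L4 → O/S on L4; bus BusRd; mem=50
  op21 P1: store L1 := 98 → I/M on L1; bus BusRdX Flush; mem=13
  op22 P1: load  L2 → O/S on L2; bus BusRd; mem=63
  op23 P1: load  L5 → I/E on L5; bus (none); mem=40

memory[L1] = 13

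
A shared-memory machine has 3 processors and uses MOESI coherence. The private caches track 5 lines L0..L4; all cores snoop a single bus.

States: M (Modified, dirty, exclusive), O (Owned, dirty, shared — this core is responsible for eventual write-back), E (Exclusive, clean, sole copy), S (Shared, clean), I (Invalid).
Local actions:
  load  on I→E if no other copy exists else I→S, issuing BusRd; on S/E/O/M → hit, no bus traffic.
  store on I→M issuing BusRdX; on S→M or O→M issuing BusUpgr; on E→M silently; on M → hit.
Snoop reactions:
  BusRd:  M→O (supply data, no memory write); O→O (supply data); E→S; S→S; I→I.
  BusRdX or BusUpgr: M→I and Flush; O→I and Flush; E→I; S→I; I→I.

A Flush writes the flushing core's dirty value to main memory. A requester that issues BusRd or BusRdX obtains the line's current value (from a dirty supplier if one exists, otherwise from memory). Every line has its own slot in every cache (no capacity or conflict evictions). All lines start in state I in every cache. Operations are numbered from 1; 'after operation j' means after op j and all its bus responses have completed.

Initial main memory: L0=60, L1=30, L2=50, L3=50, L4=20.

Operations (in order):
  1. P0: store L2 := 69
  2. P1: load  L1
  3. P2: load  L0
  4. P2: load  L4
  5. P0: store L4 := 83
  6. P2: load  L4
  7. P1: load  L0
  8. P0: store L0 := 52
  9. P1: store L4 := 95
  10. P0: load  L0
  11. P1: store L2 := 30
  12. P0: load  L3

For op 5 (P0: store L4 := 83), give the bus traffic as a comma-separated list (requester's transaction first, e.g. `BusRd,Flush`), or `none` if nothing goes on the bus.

bus = BusRdX

step 1: P0: store L2 := 69  ⟶  MII  (L2)  txn=BusRdX  M[L2]=50
step 2: P1: load  L1  ⟶  IEI  (L1)  txn=BusRd  M[L1]=30
step 3: P2: load  L0  ⟶  IIE  (L0)  txn=BusRd  M[L0]=60
step 4: P2: load  L4  ⟶  IIE  (L4)  txn=BusRd  M[L4]=20
step 5: P0: store L4 := 83  ⟶  MII  (L4)  txn=BusRdX  M[L4]=20
step 6: P2: load  L4  ⟶  OIS  (L4)  txn=BusRd  M[L4]=20
step 7: P1: load  L0  ⟶  ISS  (L0)  txn=BusRd  M[L0]=60
step 8: P0: store L0 := 52  ⟶  MII  (L0)  txn=BusRdX  M[L0]=60
step 9: P1: store L4 := 95  ⟶  IMI  (L4)  txn=BusRdX+Flush  M[L4]=83
step 10: P0: load  L0  ⟶  MII  (L0)  txn=∅  M[L0]=60
step 11: P1: store L2 := 30  ⟶  IMI  (L2)  txn=BusRdX+Flush  M[L2]=69
step 12: P0: load  L3  ⟶  EII  (L3)  txn=BusRd  M[L3]=50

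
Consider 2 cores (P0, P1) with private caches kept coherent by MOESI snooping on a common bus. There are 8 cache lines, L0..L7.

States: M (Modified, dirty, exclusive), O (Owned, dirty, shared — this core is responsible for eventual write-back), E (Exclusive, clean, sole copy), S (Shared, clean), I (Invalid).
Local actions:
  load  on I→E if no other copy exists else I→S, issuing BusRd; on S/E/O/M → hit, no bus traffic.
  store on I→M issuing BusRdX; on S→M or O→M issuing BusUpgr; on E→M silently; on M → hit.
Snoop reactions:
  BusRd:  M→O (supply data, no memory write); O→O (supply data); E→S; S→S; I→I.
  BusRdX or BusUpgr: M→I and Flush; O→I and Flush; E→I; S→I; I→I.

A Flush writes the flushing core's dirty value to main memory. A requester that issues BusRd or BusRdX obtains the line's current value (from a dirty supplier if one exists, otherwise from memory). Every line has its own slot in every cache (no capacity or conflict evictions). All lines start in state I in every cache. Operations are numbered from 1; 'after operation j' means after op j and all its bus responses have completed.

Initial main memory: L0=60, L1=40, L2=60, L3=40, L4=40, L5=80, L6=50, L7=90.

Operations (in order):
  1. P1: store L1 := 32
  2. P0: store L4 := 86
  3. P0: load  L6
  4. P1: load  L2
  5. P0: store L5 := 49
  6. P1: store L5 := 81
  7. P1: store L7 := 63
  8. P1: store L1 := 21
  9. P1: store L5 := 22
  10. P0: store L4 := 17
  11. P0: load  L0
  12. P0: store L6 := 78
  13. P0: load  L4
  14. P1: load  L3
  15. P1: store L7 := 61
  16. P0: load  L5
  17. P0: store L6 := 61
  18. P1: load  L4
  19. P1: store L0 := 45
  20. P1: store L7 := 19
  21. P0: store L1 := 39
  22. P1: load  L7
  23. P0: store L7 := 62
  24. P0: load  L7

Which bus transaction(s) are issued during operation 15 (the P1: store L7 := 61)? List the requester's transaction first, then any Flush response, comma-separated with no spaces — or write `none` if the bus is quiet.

bus = none

1. P1: store L1 := 32  bus=[BusRdX]  L1: P0=I P1=M  mem[L1]=40
2. P0: store L4 := 86  bus=[BusRdX]  L4: P0=M P1=I  mem[L4]=40
3. P0: load  L6  bus=[BusRd]  L6: P0=E P1=I  mem[L6]=50
4. P1: load  L2  bus=[BusRd]  L2: P0=I P1=E  mem[L2]=60
5. P0: store L5 := 49  bus=[BusRdX]  L5: P0=M P1=I  mem[L5]=80
6. P1: store L5 := 81  bus=[BusRdX,Flush]  L5: P0=I P1=M  mem[L5]=49
7. P1: store L7 := 63  bus=[BusRdX]  L7: P0=I P1=M  mem[L7]=90
8. P1: store L1 := 21  bus=[-]  L1: P0=I P1=M  mem[L1]=40
9. P1: store L5 := 22  bus=[-]  L5: P0=I P1=M  mem[L5]=49
10. P0: store L4 := 17  bus=[-]  L4: P0=M P1=I  mem[L4]=40
11. P0: load  L0  bus=[BusRd]  L0: P0=E P1=I  mem[L0]=60
12. P0: store L6 := 78  bus=[-]  L6: P0=M P1=I  mem[L6]=50
13. P0: load  L4  bus=[-]  L4: P0=M P1=I  mem[L4]=40
14. P1: load  L3  bus=[BusRd]  L3: P0=I P1=E  mem[L3]=40
15. P1: store L7 := 61  bus=[-]  L7: P0=I P1=M  mem[L7]=90
16. P0: load  L5  bus=[BusRd]  L5: P0=S P1=O  mem[L5]=49
17. P0: store L6 := 61  bus=[-]  L6: P0=M P1=I  mem[L6]=50
18. P1: load  L4  bus=[BusRd]  L4: P0=O P1=S  mem[L4]=40
19. P1: store L0 := 45  bus=[BusRdX]  L0: P0=I P1=M  mem[L0]=60
20. P1: store L7 := 19  bus=[-]  L7: P0=I P1=M  mem[L7]=90
21. P0: store L1 := 39  bus=[BusRdX,Flush]  L1: P0=M P1=I  mem[L1]=21
22. P1: load  L7  bus=[-]  L7: P0=I P1=M  mem[L7]=90
23. P0: store L7 := 62  bus=[BusRdX,Flush]  L7: P0=M P1=I  mem[L7]=19
24. P0: load  L7  bus=[-]  L7: P0=M P1=I  mem[L7]=19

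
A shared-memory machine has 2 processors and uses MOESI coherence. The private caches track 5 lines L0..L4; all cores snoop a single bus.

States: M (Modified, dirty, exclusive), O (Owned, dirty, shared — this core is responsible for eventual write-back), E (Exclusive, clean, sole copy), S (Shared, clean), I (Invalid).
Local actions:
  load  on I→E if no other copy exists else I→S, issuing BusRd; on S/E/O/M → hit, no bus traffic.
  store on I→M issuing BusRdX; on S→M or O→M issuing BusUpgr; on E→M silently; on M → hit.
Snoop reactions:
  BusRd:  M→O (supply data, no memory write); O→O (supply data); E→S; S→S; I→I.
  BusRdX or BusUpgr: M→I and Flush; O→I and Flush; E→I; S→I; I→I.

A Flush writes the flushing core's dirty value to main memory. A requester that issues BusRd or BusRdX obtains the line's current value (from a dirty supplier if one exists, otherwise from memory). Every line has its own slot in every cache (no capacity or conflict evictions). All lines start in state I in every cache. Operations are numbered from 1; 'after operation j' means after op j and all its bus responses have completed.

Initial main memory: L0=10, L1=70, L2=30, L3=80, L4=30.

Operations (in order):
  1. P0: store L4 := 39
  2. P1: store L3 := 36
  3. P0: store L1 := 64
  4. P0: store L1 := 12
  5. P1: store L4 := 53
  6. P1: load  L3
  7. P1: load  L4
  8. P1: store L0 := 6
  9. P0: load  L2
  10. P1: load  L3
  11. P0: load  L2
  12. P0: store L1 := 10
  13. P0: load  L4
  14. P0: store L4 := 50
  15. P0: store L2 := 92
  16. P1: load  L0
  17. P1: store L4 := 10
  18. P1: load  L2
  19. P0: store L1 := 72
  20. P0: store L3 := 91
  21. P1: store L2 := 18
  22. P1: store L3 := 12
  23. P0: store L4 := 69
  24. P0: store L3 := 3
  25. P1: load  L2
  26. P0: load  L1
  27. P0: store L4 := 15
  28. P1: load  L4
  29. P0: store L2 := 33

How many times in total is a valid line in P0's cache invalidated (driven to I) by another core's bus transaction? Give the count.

1. P0: store L4 := 39  bus=[BusRdX]  L4: P0=M P1=I  mem[L4]=30
2. P1: store L3 := 36  bus=[BusRdX]  L3: P0=I P1=M  mem[L3]=80
3. P0: store L1 := 64  bus=[BusRdX]  L1: P0=M P1=I  mem[L1]=70
4. P0: store L1 := 12  bus=[-]  L1: P0=M P1=I  mem[L1]=70
5. P1: store L4 := 53  bus=[BusRdX,Flush]  L4: P0=I P1=M  mem[L4]=39
6. P1: load  L3  bus=[-]  L3: P0=I P1=M  mem[L3]=80
7. P1: load  L4  bus=[-]  L4: P0=I P1=M  mem[L4]=39
8. P1: store L0 := 6  bus=[BusRdX]  L0: P0=I P1=M  mem[L0]=10
9. P0: load  L2  bus=[BusRd]  L2: P0=E P1=I  mem[L2]=30
10. P1: load  L3  bus=[-]  L3: P0=I P1=M  mem[L3]=80
11. P0: load  L2  bus=[-]  L2: P0=E P1=I  mem[L2]=30
12. P0: store L1 := 10  bus=[-]  L1: P0=M P1=I  mem[L1]=70
13. P0: load  L4  bus=[BusRd]  L4: P0=S P1=O  mem[L4]=39
14. P0: store L4 := 50  bus=[BusUpgr,Flush]  L4: P0=M P1=I  mem[L4]=53
15. P0: store L2 := 92  bus=[-]  L2: P0=M P1=I  mem[L2]=30
16. P1: load  L0  bus=[-]  L0: P0=I P1=M  mem[L0]=10
17. P1: store L4 := 10  bus=[BusRdX,Flush]  L4: P0=I P1=M  mem[L4]=50
18. P1: load  L2  bus=[BusRd]  L2: P0=O P1=S  mem[L2]=30
19. P0: store L1 := 72  bus=[-]  L1: P0=M P1=I  mem[L1]=70
20. P0: store L3 := 91  bus=[BusRdX,Flush]  L3: P0=M P1=I  mem[L3]=36
21. P1: store L2 := 18  bus=[BusUpgr,Flush]  L2: P0=I P1=M  mem[L2]=92
22. P1: store L3 := 12  bus=[BusRdX,Flush]  L3: P0=I P1=M  mem[L3]=91
23. P0: store L4 := 69  bus=[BusRdX,Flush]  L4: P0=M P1=I  mem[L4]=10
24. P0: store L3 := 3  bus=[BusRdX,Flush]  L3: P0=M P1=I  mem[L3]=12
25. P1: load  L2  bus=[-]  L2: P0=I P1=M  mem[L2]=92
26. P0: load  L1  bus=[-]  L1: P0=M P1=I  mem[L1]=70
27. P0: store L4 := 15  bus=[-]  L4: P0=M P1=I  mem[L4]=10
28. P1: load  L4  bus=[BusRd]  L4: P0=O P1=S  mem[L4]=10
29. P0: store L2 := 33  bus=[BusRdX,Flush]  L2: P0=M P1=I  mem[L2]=18

invalidations = 4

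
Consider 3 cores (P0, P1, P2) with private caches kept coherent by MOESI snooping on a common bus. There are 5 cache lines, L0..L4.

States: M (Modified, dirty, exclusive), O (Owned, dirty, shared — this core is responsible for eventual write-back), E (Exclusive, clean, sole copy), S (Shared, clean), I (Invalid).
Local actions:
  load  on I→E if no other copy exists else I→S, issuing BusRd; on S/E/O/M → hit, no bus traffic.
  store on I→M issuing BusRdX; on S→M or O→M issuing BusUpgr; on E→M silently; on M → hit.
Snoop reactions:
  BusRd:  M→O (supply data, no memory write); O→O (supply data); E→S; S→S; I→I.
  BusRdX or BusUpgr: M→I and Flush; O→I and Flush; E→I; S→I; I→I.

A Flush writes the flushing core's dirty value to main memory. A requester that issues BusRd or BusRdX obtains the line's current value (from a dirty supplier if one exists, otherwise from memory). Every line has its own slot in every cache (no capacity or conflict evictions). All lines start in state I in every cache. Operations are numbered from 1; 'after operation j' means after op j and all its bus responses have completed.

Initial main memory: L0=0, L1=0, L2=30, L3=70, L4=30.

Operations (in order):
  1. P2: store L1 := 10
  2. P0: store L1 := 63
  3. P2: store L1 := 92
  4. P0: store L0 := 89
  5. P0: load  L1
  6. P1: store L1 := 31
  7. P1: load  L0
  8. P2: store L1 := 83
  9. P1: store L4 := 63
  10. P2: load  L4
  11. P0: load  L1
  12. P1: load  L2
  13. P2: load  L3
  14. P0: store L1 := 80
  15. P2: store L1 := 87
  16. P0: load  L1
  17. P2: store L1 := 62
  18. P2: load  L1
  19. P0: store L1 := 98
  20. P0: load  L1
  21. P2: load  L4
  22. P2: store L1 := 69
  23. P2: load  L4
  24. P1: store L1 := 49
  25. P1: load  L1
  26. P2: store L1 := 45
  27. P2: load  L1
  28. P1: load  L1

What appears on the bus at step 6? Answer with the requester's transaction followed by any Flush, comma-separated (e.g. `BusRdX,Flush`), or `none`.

  op1 P2: store L1 := 10 → I/I/M on L1; bus BusRdX; mem=0
  op2 P0: store L1 := 63 → M/I/I on L1; bus BusRdX Flush; mem=10
  op3 P2: store L1 := 92 → I/I/M on L1; bus BusRdX Flush; mem=63
  op4 P0: store L0 := 89 → M/I/I on L0; bus BusRdX; mem=0
  op5 P0: load  L1 → S/I/O on L1; bus BusRd; mem=63
  op6 P1: store L1 := 31 → I/M/I on L1; bus BusRdX Flush; mem=92
  op7 P1: load  L0 → O/S/I on L0; bus BusRd; mem=0
  op8 P2: store L1 := 83 → I/I/M on L1; bus BusRdX Flush; mem=31
  op9 P1: store L4 := 63 → I/M/I on L4; bus BusRdX; mem=30
  op10 P2: load  L4 → I/O/S on L4; bus BusRd; mem=30
  op11 P0: load  L1 → S/I/O on L1; bus BusRd; mem=31
  op12 P1: load  L2 → I/E/I on L2; bus BusRd; mem=30
  op13 P2: load  L3 → I/I/E on L3; bus BusRd; mem=70
  op14 P0: store L1 := 80 → M/I/I on L1; bus BusUpgr Flush; mem=83
  op15 P2: store L1 := 87 → I/I/M on L1; bus BusRdX Flush; mem=80
  op16 P0: load  L1 → S/I/O on L1; bus BusRd; mem=80
  op17 P2: store L1 := 62 → I/I/M on L1; bus BusUpgr; mem=80
  op18 P2: load  L1 → I/I/M on L1; bus (none); mem=80
  op19 P0: store L1 := 98 → M/I/I on L1; bus BusRdX Flush; mem=62
  op20 P0: load  L1 → M/I/I on L1; bus (none); mem=62
  op21 P2: load  L4 → I/O/S on L4; bus (none); mem=30
  op22 P2: store L1 := 69 → I/I/M on L1; bus BusRdX Flush; mem=98
  op23 P2: load  L4 → I/O/S on L4; bus (none); mem=30
  op24 P1: store L1 := 49 → I/M/I on L1; bus BusRdX Flush; mem=69
  op25 P1: load  L1 → I/M/I on L1; bus (none); mem=69
  op26 P2: store L1 := 45 → I/I/M on L1; bus BusRdX Flush; mem=49
  op27 P2: load  L1 → I/I/M on L1; bus (none); mem=49
  op28 P1: load  L1 → I/S/O on L1; bus BusRd; mem=49

bus = BusRdX,Flush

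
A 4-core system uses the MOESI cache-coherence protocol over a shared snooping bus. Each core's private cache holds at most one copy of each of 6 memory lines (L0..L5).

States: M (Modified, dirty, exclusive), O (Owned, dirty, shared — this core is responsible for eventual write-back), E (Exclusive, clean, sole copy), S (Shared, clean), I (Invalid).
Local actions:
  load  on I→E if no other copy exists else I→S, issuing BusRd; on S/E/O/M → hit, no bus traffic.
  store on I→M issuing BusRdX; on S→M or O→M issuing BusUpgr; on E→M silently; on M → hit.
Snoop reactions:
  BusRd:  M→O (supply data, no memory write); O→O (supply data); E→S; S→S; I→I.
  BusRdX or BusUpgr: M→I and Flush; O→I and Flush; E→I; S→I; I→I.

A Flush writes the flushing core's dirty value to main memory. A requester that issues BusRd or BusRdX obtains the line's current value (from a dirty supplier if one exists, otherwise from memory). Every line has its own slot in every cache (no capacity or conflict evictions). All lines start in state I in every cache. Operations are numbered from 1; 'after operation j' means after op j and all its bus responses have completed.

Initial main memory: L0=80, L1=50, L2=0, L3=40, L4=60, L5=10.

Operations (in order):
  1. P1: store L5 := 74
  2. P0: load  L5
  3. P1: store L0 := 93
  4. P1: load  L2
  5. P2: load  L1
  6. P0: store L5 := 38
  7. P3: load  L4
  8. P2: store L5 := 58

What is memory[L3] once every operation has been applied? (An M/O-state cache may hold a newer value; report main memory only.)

step 1: P1: store L5 := 74  ⟶  IMII  (L5)  txn=BusRdX  M[L5]=10
step 2: P0: load  L5  ⟶  SOII  (L5)  txn=BusRd  M[L5]=10
step 3: P1: store L0 := 93  ⟶  IMII  (L0)  txn=BusRdX  M[L0]=80
step 4: P1: load  L2  ⟶  IEII  (L2)  txn=BusRd  M[L2]=0
step 5: P2: load  L1  ⟶  IIEI  (L1)  txn=BusRd  M[L1]=50
step 6: P0: store L5 := 38  ⟶  MIII  (L5)  txn=BusUpgr+Flush  M[L5]=74
step 7: P3: load  L4  ⟶  IIIE  (L4)  txn=BusRd  M[L4]=60
step 8: P2: store L5 := 58  ⟶  IIMI  (L5)  txn=BusRdX+Flush  M[L5]=38

memory[L3] = 40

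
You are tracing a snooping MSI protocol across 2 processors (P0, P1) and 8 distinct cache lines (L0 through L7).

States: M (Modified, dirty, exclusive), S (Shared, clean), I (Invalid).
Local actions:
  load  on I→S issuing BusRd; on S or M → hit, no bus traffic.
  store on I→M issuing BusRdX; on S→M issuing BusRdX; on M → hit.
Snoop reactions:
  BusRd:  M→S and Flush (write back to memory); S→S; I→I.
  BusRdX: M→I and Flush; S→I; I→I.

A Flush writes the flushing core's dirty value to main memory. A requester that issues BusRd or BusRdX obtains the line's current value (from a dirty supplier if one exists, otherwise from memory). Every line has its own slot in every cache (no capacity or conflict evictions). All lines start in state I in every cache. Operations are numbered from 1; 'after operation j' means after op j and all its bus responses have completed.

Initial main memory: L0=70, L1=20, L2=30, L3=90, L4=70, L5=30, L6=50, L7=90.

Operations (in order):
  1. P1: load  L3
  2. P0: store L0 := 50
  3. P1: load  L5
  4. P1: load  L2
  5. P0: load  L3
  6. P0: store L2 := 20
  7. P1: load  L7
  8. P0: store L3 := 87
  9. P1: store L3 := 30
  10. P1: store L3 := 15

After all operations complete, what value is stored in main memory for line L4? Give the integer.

memory[L4] = 70

1. P1: load  L3  bus=[BusRd]  L3: P0=I P1=S  mem[L3]=90
2. P0: store L0 := 50  bus=[BusRdX]  L0: P0=M P1=I  mem[L0]=70
3. P1: load  L5  bus=[BusRd]  L5: P0=I P1=S  mem[L5]=30
4. P1: load  L2  bus=[BusRd]  L2: P0=I P1=S  mem[L2]=30
5. P0: load  L3  bus=[BusRd]  L3: P0=S P1=S  mem[L3]=90
6. P0: store L2 := 20  bus=[BusRdX]  L2: P0=M P1=I  mem[L2]=30
7. P1: load  L7  bus=[BusRd]  L7: P0=I P1=S  mem[L7]=90
8. P0: store L3 := 87  bus=[BusRdX]  L3: P0=M P1=I  mem[L3]=90
9. P1: store L3 := 30  bus=[BusRdX,Flush]  L3: P0=I P1=M  mem[L3]=87
10. P1: store L3 := 15  bus=[-]  L3: P0=I P1=M  mem[L3]=87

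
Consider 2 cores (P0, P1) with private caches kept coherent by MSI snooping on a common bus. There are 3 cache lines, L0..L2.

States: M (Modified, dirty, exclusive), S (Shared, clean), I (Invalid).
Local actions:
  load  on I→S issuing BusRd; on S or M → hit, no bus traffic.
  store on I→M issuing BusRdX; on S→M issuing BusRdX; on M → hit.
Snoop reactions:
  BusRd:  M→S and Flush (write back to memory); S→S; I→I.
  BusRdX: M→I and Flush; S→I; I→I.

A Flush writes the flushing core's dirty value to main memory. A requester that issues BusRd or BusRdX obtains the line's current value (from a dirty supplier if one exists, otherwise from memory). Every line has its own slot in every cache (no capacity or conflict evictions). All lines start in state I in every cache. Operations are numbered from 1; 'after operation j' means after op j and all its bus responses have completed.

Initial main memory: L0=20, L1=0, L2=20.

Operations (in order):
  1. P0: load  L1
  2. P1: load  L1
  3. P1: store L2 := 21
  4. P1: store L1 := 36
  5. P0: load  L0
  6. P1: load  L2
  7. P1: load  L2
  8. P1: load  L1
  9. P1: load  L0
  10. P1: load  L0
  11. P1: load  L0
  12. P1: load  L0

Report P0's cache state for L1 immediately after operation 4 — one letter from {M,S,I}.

1. P0: load  L1  bus=[BusRd]  L1: P0=S P1=I  mem[L1]=0
2. P1: load  L1  bus=[BusRd]  L1: P0=S P1=S  mem[L1]=0
3. P1: store L2 := 21  bus=[BusRdX]  L2: P0=I P1=M  mem[L2]=20
4. P1: store L1 := 36  bus=[BusRdX]  L1: P0=I P1=M  mem[L1]=0
5. P0: load  L0  bus=[BusRd]  L0: P0=S P1=I  mem[L0]=20
6. P1: load  L2  bus=[-]  L2: P0=I P1=M  mem[L2]=20
7. P1: load  L2  bus=[-]  L2: P0=I P1=M  mem[L2]=20
8. P1: load  L1  bus=[-]  L1: P0=I P1=M  mem[L1]=0
9. P1: load  L0  bus=[BusRd]  L0: P0=S P1=S  mem[L0]=20
10. P1: load  L0  bus=[-]  L0: P0=S P1=S  mem[L0]=20
11. P1: load  L0  bus=[-]  L0: P0=S P1=S  mem[L0]=20
12. P1: load  L0  bus=[-]  L0: P0=S P1=S  mem[L0]=20

state = I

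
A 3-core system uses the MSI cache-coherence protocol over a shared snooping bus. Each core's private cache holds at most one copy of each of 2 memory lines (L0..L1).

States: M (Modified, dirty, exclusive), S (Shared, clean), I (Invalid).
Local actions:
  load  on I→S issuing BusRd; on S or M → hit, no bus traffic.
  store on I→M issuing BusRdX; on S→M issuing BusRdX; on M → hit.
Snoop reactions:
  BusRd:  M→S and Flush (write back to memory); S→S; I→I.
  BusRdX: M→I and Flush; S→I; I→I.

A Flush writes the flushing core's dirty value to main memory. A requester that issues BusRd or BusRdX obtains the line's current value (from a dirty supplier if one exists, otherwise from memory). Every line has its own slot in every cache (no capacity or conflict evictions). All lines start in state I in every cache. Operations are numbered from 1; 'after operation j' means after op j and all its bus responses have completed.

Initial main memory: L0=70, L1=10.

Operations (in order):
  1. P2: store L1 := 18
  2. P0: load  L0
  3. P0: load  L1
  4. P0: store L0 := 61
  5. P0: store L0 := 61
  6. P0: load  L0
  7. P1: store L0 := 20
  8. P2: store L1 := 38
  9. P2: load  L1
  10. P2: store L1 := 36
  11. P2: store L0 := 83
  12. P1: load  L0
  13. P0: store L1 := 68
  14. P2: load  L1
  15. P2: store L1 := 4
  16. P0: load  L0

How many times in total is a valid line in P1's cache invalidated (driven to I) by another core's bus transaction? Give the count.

invalidations = 1

step 1: P2: store L1 := 18  ⟶  IIM  (L1)  txn=BusRdX  M[L1]=10
step 2: P0: load  L0  ⟶  SII  (L0)  txn=BusRd  M[L0]=70
step 3: P0: load  L1  ⟶  SIS  (L1)  txn=BusRd+Flush  M[L1]=18
step 4: P0: store L0 := 61  ⟶  MII  (L0)  txn=BusRdX  M[L0]=70
step 5: P0: store L0 := 61  ⟶  MII  (L0)  txn=∅  M[L0]=70
step 6: P0: load  L0  ⟶  MII  (L0)  txn=∅  M[L0]=70
step 7: P1: store L0 := 20  ⟶  IMI  (L0)  txn=BusRdX+Flush  M[L0]=61
step 8: P2: store L1 := 38  ⟶  IIM  (L1)  txn=BusRdX  M[L1]=18
step 9: P2: load  L1  ⟶  IIM  (L1)  txn=∅  M[L1]=18
step 10: P2: store L1 := 36  ⟶  IIM  (L1)  txn=∅  M[L1]=18
step 11: P2: store L0 := 83  ⟶  IIM  (L0)  txn=BusRdX+Flush  M[L0]=20
step 12: P1: load  L0  ⟶  ISS  (L0)  txn=BusRd+Flush  M[L0]=83
step 13: P0: store L1 := 68  ⟶  MII  (L1)  txn=BusRdX+Flush  M[L1]=36
step 14: P2: load  L1  ⟶  SIS  (L1)  txn=BusRd+Flush  M[L1]=68
step 15: P2: store L1 := 4  ⟶  IIM  (L1)  txn=BusRdX  M[L1]=68
step 16: P0: load  L0  ⟶  SSS  (L0)  txn=BusRd  M[L0]=83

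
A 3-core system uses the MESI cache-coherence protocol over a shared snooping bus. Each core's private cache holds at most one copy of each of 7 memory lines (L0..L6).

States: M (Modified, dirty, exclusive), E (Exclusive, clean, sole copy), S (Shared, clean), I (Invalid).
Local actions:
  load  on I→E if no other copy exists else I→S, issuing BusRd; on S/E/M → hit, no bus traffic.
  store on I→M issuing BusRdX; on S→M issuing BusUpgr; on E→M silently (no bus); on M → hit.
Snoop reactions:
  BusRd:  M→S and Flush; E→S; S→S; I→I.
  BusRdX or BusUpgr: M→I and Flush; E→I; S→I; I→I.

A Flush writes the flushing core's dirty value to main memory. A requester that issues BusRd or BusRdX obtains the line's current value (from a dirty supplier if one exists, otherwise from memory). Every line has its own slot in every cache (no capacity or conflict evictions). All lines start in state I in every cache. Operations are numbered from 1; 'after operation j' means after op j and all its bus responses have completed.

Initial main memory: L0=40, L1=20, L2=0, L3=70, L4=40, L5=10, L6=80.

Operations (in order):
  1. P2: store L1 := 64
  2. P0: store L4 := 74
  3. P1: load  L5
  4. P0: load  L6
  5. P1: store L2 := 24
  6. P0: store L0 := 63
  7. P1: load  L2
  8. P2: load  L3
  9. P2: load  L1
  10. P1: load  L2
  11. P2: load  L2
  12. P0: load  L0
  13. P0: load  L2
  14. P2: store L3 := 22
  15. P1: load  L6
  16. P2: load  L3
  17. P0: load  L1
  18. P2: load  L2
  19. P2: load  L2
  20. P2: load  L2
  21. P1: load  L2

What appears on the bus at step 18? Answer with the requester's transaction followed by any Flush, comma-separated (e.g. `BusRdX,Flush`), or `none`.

1. P2: store L1 := 64  bus=[BusRdX]  L1: P0=I P1=I P2=M  mem[L1]=20
2. P0: store L4 := 74  bus=[BusRdX]  L4: P0=M P1=I P2=I  mem[L4]=40
3. P1: load  L5  bus=[BusRd]  L5: P0=I P1=E P2=I  mem[L5]=10
4. P0: load  L6  bus=[BusRd]  L6: P0=E P1=I P2=I  mem[L6]=80
5. P1: store L2 := 24  bus=[BusRdX]  L2: P0=I P1=M P2=I  mem[L2]=0
6. P0: store L0 := 63  bus=[BusRdX]  L0: P0=M P1=I P2=I  mem[L0]=40
7. P1: load  L2  bus=[-]  L2: P0=I P1=M P2=I  mem[L2]=0
8. P2: load  L3  bus=[BusRd]  L3: P0=I P1=I P2=E  mem[L3]=70
9. P2: load  L1  bus=[-]  L1: P0=I P1=I P2=M  mem[L1]=20
10. P1: load  L2  bus=[-]  L2: P0=I P1=M P2=I  mem[L2]=0
11. P2: load  L2  bus=[BusRd,Flush]  L2: P0=I P1=S P2=S  mem[L2]=24
12. P0: load  L0  bus=[-]  L0: P0=M P1=I P2=I  mem[L0]=40
13. P0: load  L2  bus=[BusRd]  L2: P0=S P1=S P2=S  mem[L2]=24
14. P2: store L3 := 22  bus=[-]  L3: P0=I P1=I P2=M  mem[L3]=70
15. P1: load  L6  bus=[BusRd]  L6: P0=S P1=S P2=I  mem[L6]=80
16. P2: load  L3  bus=[-]  L3: P0=I P1=I P2=M  mem[L3]=70
17. P0: load  L1  bus=[BusRd,Flush]  L1: P0=S P1=I P2=S  mem[L1]=64
18. P2: load  L2  bus=[-]  L2: P0=S P1=S P2=S  mem[L2]=24
19. P2: load  L2  bus=[-]  L2: P0=S P1=S P2=S  mem[L2]=24
20. P2: load  L2  bus=[-]  L2: P0=S P1=S P2=S  mem[L2]=24
21. P1: load  L2  bus=[-]  L2: P0=S P1=S P2=S  mem[L2]=24

bus = none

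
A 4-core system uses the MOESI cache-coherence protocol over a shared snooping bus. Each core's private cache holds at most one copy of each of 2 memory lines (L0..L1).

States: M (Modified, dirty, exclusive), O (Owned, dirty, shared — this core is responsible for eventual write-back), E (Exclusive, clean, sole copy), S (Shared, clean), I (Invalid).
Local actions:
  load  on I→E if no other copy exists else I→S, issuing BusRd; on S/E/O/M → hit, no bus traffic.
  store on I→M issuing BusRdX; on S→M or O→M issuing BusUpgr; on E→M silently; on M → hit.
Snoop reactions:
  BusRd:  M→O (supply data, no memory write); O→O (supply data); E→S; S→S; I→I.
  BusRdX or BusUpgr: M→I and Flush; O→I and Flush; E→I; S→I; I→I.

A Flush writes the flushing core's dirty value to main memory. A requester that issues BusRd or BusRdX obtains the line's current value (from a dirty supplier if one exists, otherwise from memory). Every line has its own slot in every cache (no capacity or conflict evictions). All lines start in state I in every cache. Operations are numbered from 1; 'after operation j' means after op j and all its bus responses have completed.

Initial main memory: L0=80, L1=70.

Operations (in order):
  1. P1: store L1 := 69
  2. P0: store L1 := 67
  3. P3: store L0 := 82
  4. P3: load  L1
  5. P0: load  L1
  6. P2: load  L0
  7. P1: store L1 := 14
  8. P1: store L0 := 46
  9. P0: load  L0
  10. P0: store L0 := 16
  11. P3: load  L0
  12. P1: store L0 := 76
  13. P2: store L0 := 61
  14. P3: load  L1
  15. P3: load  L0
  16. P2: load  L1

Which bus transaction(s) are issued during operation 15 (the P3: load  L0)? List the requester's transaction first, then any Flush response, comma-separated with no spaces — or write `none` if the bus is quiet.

bus = BusRd

  op1 P1: store L1 := 69 → I/M/I/I on L1; bus BusRdX; mem=70
  op2 P0: store L1 := 67 → M/I/I/I on L1; bus BusRdX Flush; mem=69
  op3 P3: store L0 := 82 → I/I/I/M on L0; bus BusRdX; mem=80
  op4 P3: load  L1 → O/I/I/S on L1; bus BusRd; mem=69
  op5 P0: load  L1 → O/I/I/S on L1; bus (none); mem=69
  op6 P2: load  L0 → I/I/S/O on L0; bus BusRd; mem=80
  op7 P1: store L1 := 14 → I/M/I/I on L1; bus BusRdX Flush; mem=67
  op8 P1: store L0 := 46 → I/M/I/I on L0; bus BusRdX Flush; mem=82
  op9 P0: load  L0 → S/O/I/I on L0; bus BusRd; mem=82
  op10 P0: store L0 := 16 → M/I/I/I on L0; bus BusUpgr Flush; mem=46
  op11 P3: load  L0 → O/I/I/S on L0; bus BusRd; mem=46
  op12 P1: store L0 := 76 → I/M/I/I on L0; bus BusRdX Flush; mem=16
  op13 P2: store L0 := 61 → I/I/M/I on L0; bus BusRdX Flush; mem=76
  op14 P3: load  L1 → I/O/I/S on L1; bus BusRd; mem=67
  op15 P3: load  L0 → I/I/O/S on L0; bus BusRd; mem=76
  op16 P2: load  L1 → I/O/S/S on L1; bus BusRd; mem=67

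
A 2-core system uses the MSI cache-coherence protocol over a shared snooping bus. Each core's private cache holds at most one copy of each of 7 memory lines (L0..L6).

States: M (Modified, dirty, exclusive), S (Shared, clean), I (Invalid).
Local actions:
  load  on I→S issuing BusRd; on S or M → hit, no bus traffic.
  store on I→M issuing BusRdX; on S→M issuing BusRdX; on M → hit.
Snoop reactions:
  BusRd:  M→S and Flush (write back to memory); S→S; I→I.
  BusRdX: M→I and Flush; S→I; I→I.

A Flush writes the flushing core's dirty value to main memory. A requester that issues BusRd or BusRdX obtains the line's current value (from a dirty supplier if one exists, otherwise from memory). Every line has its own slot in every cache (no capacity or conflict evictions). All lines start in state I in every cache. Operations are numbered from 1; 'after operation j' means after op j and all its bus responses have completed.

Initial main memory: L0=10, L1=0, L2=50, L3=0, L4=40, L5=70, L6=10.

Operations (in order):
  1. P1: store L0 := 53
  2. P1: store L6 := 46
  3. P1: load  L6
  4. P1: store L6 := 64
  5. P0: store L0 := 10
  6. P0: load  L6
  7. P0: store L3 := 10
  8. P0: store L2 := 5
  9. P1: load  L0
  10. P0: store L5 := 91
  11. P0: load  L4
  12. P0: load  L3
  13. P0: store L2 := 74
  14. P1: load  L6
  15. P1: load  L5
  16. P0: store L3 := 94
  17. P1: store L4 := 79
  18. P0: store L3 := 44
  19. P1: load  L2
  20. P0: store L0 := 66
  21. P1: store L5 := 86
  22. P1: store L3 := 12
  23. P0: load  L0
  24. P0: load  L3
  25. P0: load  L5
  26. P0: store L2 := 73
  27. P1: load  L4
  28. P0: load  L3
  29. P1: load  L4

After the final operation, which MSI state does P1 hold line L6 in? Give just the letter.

1. P1: store L0 := 53  bus=[BusRdX]  L0: P0=I P1=M  mem[L0]=10
2. P1: store L6 := 46  bus=[BusRdX]  L6: P0=I P1=M  mem[L6]=10
3. P1: load  L6  bus=[-]  L6: P0=I P1=M  mem[L6]=10
4. P1: store L6 := 64  bus=[-]  L6: P0=I P1=M  mem[L6]=10
5. P0: store L0 := 10  bus=[BusRdX,Flush]  L0: P0=M P1=I  mem[L0]=53
6. P0: load  L6  bus=[BusRd,Flush]  L6: P0=S P1=S  mem[L6]=64
7. P0: store L3 := 10  bus=[BusRdX]  L3: P0=M P1=I  mem[L3]=0
8. P0: store L2 := 5  bus=[BusRdX]  L2: P0=M P1=I  mem[L2]=50
9. P1: load  L0  bus=[BusRd,Flush]  L0: P0=S P1=S  mem[L0]=10
10. P0: store L5 := 91  bus=[BusRdX]  L5: P0=M P1=I  mem[L5]=70
11. P0: load  L4  bus=[BusRd]  L4: P0=S P1=I  mem[L4]=40
12. P0: load  L3  bus=[-]  L3: P0=M P1=I  mem[L3]=0
13. P0: store L2 := 74  bus=[-]  L2: P0=M P1=I  mem[L2]=50
14. P1: load  L6  bus=[-]  L6: P0=S P1=S  mem[L6]=64
15. P1: load  L5  bus=[BusRd,Flush]  L5: P0=S P1=S  mem[L5]=91
16. P0: store L3 := 94  bus=[-]  L3: P0=M P1=I  mem[L3]=0
17. P1: store L4 := 79  bus=[BusRdX]  L4: P0=I P1=M  mem[L4]=40
18. P0: store L3 := 44  bus=[-]  L3: P0=M P1=I  mem[L3]=0
19. P1: load  L2  bus=[BusRd,Flush]  L2: P0=S P1=S  mem[L2]=74
20. P0: store L0 := 66  bus=[BusRdX]  L0: P0=M P1=I  mem[L0]=10
21. P1: store L5 := 86  bus=[BusRdX]  L5: P0=I P1=M  mem[L5]=91
22. P1: store L3 := 12  bus=[BusRdX,Flush]  L3: P0=I P1=M  mem[L3]=44
23. P0: load  L0  bus=[-]  L0: P0=M P1=I  mem[L0]=10
24. P0: load  L3  bus=[BusRd,Flush]  L3: P0=S P1=S  mem[L3]=12
25. P0: load  L5  bus=[BusRd,Flush]  L5: P0=S P1=S  mem[L5]=86
26. P0: store L2 := 73  bus=[BusRdX]  L2: P0=M P1=I  mem[L2]=74
27. P1: load  L4  bus=[-]  L4: P0=I P1=M  mem[L4]=40
28. P0: load  L3  bus=[-]  L3: P0=S P1=S  mem[L3]=12
29. P1: load  L4  bus=[-]  L4: P0=I P1=M  mem[L4]=40

state = S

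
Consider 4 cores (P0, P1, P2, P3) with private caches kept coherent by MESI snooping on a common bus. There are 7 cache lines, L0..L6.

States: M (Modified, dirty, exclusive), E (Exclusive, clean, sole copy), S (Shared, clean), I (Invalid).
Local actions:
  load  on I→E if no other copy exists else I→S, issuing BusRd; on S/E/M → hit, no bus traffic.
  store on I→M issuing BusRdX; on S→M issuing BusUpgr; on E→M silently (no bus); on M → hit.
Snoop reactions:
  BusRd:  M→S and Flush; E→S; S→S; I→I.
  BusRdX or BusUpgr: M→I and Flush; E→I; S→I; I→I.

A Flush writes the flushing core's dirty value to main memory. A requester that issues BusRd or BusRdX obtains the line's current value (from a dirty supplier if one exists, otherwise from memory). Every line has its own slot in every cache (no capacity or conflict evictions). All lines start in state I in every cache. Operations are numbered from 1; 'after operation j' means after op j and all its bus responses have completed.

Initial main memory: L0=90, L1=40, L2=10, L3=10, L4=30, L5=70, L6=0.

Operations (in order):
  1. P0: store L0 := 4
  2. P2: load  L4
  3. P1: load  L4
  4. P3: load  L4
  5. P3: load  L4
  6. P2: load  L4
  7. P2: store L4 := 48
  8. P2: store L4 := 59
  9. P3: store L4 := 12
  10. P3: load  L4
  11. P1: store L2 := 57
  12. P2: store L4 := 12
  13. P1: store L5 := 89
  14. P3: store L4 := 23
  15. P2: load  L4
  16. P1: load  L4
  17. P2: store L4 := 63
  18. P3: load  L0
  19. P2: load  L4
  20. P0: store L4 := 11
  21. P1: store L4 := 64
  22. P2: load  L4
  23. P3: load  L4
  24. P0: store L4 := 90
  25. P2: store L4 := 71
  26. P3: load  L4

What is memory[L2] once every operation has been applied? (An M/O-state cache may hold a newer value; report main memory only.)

step 1: P0: store L0 := 4  ⟶  MIII  (L0)  txn=BusRdX  M[L0]=90
step 2: P2: load  L4  ⟶  IIEI  (L4)  txn=BusRd  M[L4]=30
step 3: P1: load  L4  ⟶  ISSI  (L4)  txn=BusRd  M[L4]=30
step 4: P3: load  L4  ⟶  ISSS  (L4)  txn=BusRd  M[L4]=30
step 5: P3: load  L4  ⟶  ISSS  (L4)  txn=∅  M[L4]=30
step 6: P2: load  L4  ⟶  ISSS  (L4)  txn=∅  M[L4]=30
step 7: P2: store L4 := 48  ⟶  IIMI  (L4)  txn=BusUpgr  M[L4]=30
step 8: P2: store L4 := 59  ⟶  IIMI  (L4)  txn=∅  M[L4]=30
step 9: P3: store L4 := 12  ⟶  IIIM  (L4)  txn=BusRdX+Flush  M[L4]=59
step 10: P3: load  L4  ⟶  IIIM  (L4)  txn=∅  M[L4]=59
step 11: P1: store L2 := 57  ⟶  IMII  (L2)  txn=BusRdX  M[L2]=10
step 12: P2: store L4 := 12  ⟶  IIMI  (L4)  txn=BusRdX+Flush  M[L4]=12
step 13: P1: store L5 := 89  ⟶  IMII  (L5)  txn=BusRdX  M[L5]=70
step 14: P3: store L4 := 23  ⟶  IIIM  (L4)  txn=BusRdX+Flush  M[L4]=12
step 15: P2: load  L4  ⟶  IISS  (L4)  txn=BusRd+Flush  M[L4]=23
step 16: P1: load  L4  ⟶  ISSS  (L4)  txn=BusRd  M[L4]=23
step 17: P2: store L4 := 63  ⟶  IIMI  (L4)  txn=BusUpgr  M[L4]=23
step 18: P3: load  L0  ⟶  SIIS  (L0)  txn=BusRd+Flush  M[L0]=4
step 19: P2: load  L4  ⟶  IIMI  (L4)  txn=∅  M[L4]=23
step 20: P0: store L4 := 11  ⟶  MIII  (L4)  txn=BusRdX+Flush  M[L4]=63
step 21: P1: store L4 := 64  ⟶  IMII  (L4)  txn=BusRdX+Flush  M[L4]=11
step 22: P2: load  L4  ⟶  ISSI  (L4)  txn=BusRd+Flush  M[L4]=64
step 23: P3: load  L4  ⟶  ISSS  (L4)  txn=BusRd  M[L4]=64
step 24: P0: store L4 := 90  ⟶  MIII  (L4)  txn=BusRdX  M[L4]=64
step 25: P2: store L4 := 71  ⟶  IIMI  (L4)  txn=BusRdX+Flush  M[L4]=90
step 26: P3: load  L4  ⟶  IISS  (L4)  txn=BusRd+Flush  M[L4]=71

memory[L2] = 10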